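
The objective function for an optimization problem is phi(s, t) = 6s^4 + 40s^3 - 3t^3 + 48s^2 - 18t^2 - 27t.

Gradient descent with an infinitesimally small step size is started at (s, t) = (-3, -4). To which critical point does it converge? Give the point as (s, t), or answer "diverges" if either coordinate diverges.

(-4, -3)

phi is separable, so gradient descent decouples: s follows -∂phi/∂s, t follows -∂phi/∂t.
∂phi/∂s = 24s(s + 1)(s + 4); at s=-3 this is 144, so s decreases.
∂phi/∂t = -9(t + 1)(t + 3); at t=-4 this is -27, so t increases.
s converges to its nearest critical value -4 (a local min of the s-part); t converges to -3. The iterate converges to (-4, -3).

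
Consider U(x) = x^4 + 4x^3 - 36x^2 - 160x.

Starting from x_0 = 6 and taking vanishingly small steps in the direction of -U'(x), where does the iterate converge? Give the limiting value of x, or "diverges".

4

U'(x) = 4(x - 4)(x + 2)(x + 5), so U'(6) = 704.
Gradient descent moves in the -U' direction, i.e. x is decreasing.
The nearest critical point in that direction is x = 4, where U'' = 216 > 0 (a local minimum). The iterate converges there.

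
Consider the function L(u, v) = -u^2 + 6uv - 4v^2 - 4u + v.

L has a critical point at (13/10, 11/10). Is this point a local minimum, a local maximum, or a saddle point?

saddle point

The Hessian of L is constant: H = [[-2, 6], [6, -8]].
det(H) = (-2)·(-8) − 6² = -20.
Since det(H) < 0, H is indefinite and the critical point is a saddle point.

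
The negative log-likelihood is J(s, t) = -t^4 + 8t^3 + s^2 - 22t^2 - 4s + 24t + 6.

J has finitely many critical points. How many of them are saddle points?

J separates as a function of s plus a function of t, so ∇J=0 decouples.
∂J/∂s = 2(s - 2) = 0 at s ∈ {2}; ∂J/∂t = -4(t - 3)(t - 2)(t - 1) = 0 at t ∈ {1, 2, 3}.
The Hessian is diagonal: diag(J_ss, J_tt). Second derivatives: J_ss(2)=2; J_tt(1)=-8, J_tt(2)=4, J_tt(3)=-8.
Saddle points occur where the two diagonal entries have opposite signs: (2, 1), (2, 3). Count: 2.

2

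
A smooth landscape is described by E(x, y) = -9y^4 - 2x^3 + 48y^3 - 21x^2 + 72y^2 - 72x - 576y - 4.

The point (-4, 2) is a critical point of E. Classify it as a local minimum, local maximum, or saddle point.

local minimum

The mixed partial ∂²E/∂x∂y is 0, so the Hessian at any point is diag(E_xx, E_yy) = diag(-6(2x + 7), 36(-3y^2 + 8y + 4)).
At (-4, 2): H = diag(6, 288).
Both eigenvalues are positive, so H is positive definite: a local minimum.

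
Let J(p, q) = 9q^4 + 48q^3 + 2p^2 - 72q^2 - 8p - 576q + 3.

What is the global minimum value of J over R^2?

J(p,q) separates as A(p) + B(q) + 3, so its minimum is min A + min B + 3.
A'(p) = 4p - 8 vanishes at p ∈ {2}; B'(q) = 36(q - 2)(q + 2)(q + 4) vanishes at q ∈ {-4, -2, 2}.
Local minima of A (where A''>0): A(2)=-8. Local minima of B: B(-4)=384, B(2)=-912.
So the global minimum of J is A(2) + B(2) + 3 = -8 − 912 + 3 = -917, attained at (2, 2).

-917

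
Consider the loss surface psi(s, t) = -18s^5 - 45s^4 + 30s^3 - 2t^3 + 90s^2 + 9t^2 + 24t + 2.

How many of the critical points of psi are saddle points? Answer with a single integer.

4

psi separates as a function of s plus a function of t, so ∇psi=0 decouples.
∂psi/∂s = -90s(s - 1)(s + 1)(s + 2) = 0 at s ∈ {-2, -1, 0, 1}; ∂psi/∂t = -6(t - 4)(t + 1) = 0 at t ∈ {-1, 4}.
The Hessian is diagonal: diag(psi_ss, psi_tt). Second derivatives: psi_ss(-2)=540, psi_ss(-1)=-180, psi_ss(0)=180, psi_ss(1)=-540; psi_tt(-1)=30, psi_tt(4)=-30.
Saddle points occur where the two diagonal entries have opposite signs: (-2, 4), (-1, -1), (0, 4), (1, -1). Count: 4.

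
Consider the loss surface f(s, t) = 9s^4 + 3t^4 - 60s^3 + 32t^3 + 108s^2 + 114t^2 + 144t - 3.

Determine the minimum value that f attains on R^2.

-62

f(s,t) separates as P(s) + Q(t) − 3, so its minimum is min P + min Q − 3.
P'(s) = 36s(s - 3)(s - 2) vanishes at s ∈ {0, 2, 3}; Q'(t) = 12(t + 1)(t + 3)(t + 4) vanishes at t ∈ {-4, -3, -1}.
Local minima of P (where P''>0): P(0)=0, P(3)=81. Local minima of Q: Q(-4)=-32, Q(-1)=-59.
So the global minimum of f is P(0) + Q(-1) − 3 = 0 − 59 − 3 = -62, attained at (0, -1).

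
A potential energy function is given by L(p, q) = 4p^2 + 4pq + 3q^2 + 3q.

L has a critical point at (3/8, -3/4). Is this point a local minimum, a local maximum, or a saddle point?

local minimum

The Hessian of L is constant: H = [[8, 4], [4, 6]].
det(H) = 8·6 − 4² = 32.
det(H) > 0 and tr(H) = 14 > 0, so H is positive definite and the point is a local minimum.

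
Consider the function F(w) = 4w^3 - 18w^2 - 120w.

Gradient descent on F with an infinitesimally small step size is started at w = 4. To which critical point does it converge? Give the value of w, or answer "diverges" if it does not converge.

5

F'(w) = 12(w - 5)(w + 2), so F'(4) = -72.
Gradient descent moves in the -F' direction, i.e. w is increasing.
The nearest critical point in that direction is w = 5, where F'' = 84 > 0 (a local minimum). The iterate converges there.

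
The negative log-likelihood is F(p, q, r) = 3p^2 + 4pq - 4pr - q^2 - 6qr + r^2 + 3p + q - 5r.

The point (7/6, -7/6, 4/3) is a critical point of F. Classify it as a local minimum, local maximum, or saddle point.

The Hessian is constant: H = [[6, 4, -4], [4, -2, -6], [-4, -6, 2]].
Leading principal minors: Δ₁ = 6, Δ₂ = -28, Δ₃ = -48.
The minors fit neither the all-positive nor the alternating-sign pattern, so H is indefinite: a saddle point.

saddle point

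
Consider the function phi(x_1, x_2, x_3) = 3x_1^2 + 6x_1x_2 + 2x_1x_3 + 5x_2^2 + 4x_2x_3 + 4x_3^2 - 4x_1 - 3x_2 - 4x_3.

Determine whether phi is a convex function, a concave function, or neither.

convex

phi is quadratic, so its Hessian is the constant matrix H = [[6, 6, 2], [6, 10, 4], [2, 4, 8]].
Leading principal minors: 6, 24, 152.
All positive ⇒ H ≻ 0 ⇒ convex.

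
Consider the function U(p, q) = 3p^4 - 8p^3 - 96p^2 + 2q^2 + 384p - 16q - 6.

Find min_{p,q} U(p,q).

U(p,q) separates as A(p) + B(q) − 6, so its minimum is min A + min B − 6.
A'(p) = 12(p - 4)(p - 2)(p + 4) vanishes at p ∈ {-4, 2, 4}; B'(q) = 4q - 16 vanishes at q ∈ {4}.
Local minima of A (where A''>0): A(-4)=-1792, A(4)=256. Local minima of B: B(4)=-32.
So the global minimum of U is A(-4) + B(4) − 6 = -1792 − 32 − 6 = -1830, attained at (-4, 4).

-1830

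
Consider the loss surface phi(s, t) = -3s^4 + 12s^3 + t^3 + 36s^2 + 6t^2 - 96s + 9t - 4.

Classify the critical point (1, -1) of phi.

The mixed partial ∂²phi/∂s∂t is 0, so the Hessian at any point is diag(phi_ss, phi_tt) = diag(36(-s^2 + 2s + 2), 6(t + 2)).
At (1, -1): H = diag(108, 6).
Both eigenvalues are positive, so H is positive definite: a local minimum.

local minimum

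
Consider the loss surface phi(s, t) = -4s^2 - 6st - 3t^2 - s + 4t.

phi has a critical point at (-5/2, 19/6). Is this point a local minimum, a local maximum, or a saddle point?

The Hessian of phi is constant: H = [[-8, -6], [-6, -6]].
det(H) = (-8)·(-6) − (-6)² = 12.
det(H) > 0 and tr(H) = -14 < 0, so H is negative definite and the point is a local maximum.

local maximum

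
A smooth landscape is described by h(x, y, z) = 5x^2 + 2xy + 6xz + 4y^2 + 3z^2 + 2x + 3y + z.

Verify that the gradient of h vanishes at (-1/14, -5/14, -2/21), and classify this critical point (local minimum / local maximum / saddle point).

local minimum

∇h = (10x + 2y + 6z + 2, 2x + 8y + 3, 6x + 6z + 1); substituting (-1/14, -5/14, -2/21) gives ∇h = (0, 0, 0), so (-1/14, -5/14, -2/21) is indeed a critical point.
The Hessian is constant: H = [[10, 2, 6], [2, 8, 0], [6, 0, 6]].
Leading principal minors: Δ₁ = 10, Δ₂ = 76, Δ₃ = 168.
All leading minors are positive, so H is positive definite: a local minimum.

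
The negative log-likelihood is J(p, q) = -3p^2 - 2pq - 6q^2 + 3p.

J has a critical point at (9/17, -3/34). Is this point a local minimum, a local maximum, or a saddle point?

local maximum

The Hessian of J is constant: H = [[-6, -2], [-2, -12]].
det(H) = (-6)·(-12) − (-2)² = 68.
det(H) > 0 and tr(H) = -18 < 0, so H is negative definite and the point is a local maximum.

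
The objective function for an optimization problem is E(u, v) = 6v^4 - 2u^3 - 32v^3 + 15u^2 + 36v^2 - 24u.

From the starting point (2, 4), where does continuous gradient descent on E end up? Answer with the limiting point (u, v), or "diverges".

E is separable, so gradient descent decouples: u follows -∂E/∂u, v follows -∂E/∂v.
∂E/∂u = -6(u - 4)(u - 1); at u=2 this is 12, so u decreases.
∂E/∂v = 24v(v - 3)(v - 1); at v=4 this is 288, so v decreases.
u converges to its nearest critical value 1 (a local min of the u-part); v converges to 3. The iterate converges to (1, 3).

(1, 3)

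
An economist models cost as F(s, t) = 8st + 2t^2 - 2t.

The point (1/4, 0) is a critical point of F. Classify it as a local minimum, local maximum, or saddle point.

The Hessian of F is constant: H = [[0, 8], [8, 4]].
det(H) = 0·4 − 8² = -64.
Since det(H) < 0, H is indefinite and the critical point is a saddle point.

saddle point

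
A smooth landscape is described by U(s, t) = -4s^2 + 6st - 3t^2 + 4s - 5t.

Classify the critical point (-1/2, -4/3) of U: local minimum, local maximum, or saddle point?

local maximum

The Hessian of U is constant: H = [[-8, 6], [6, -6]].
det(H) = (-8)·(-6) − 6² = 12.
det(H) > 0 and tr(H) = -14 < 0, so H is negative definite and the point is a local maximum.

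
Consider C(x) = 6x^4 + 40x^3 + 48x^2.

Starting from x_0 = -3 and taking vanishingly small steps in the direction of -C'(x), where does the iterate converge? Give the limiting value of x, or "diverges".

-4

C'(x) = 24x(x + 1)(x + 4), so C'(-3) = 144.
Gradient descent moves in the -C' direction, i.e. x is decreasing.
The nearest critical point in that direction is x = -4, where C'' = 288 > 0 (a local minimum). The iterate converges there.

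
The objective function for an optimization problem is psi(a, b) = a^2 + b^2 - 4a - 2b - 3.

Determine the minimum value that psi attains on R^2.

-8

psi(a,b) separates as P(a) + Q(b) − 3, so its minimum is min P + min Q − 3.
P'(a) = 2a - 4 vanishes at a ∈ {2}; Q'(b) = 2b - 2 vanishes at b ∈ {1}.
Local minima of P (where P''>0): P(2)=-4. Local minima of Q: Q(1)=-1.
So the global minimum of psi is P(2) + Q(1) − 3 = -4 − 1 − 3 = -8, attained at (2, 1).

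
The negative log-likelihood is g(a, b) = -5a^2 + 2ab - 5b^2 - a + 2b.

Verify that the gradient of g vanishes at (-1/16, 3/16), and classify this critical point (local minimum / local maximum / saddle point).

∇g = (-10a + 2b - 1, 2a - 10b + 2); substituting (-1/16, 3/16) gives ∇g = (0, 0), so (-1/16, 3/16) is indeed a critical point.
The Hessian of g is constant: H = [[-10, 2], [2, -10]].
det(H) = (-10)·(-10) − 2² = 96.
det(H) > 0 and tr(H) = -20 < 0, so H is negative definite and the point is a local maximum.

local maximum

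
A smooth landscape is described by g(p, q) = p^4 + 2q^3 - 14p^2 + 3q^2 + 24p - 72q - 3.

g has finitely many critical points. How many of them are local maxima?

1

g separates as a function of p plus a function of q, so ∇g=0 decouples.
∂g/∂p = 4(p - 2)(p - 1)(p + 3) = 0 at p ∈ {-3, 1, 2}; ∂g/∂q = 6(q - 3)(q + 4) = 0 at q ∈ {-4, 3}.
The Hessian is diagonal: diag(g_pp, g_qq). Second derivatives: g_pp(-3)=80, g_pp(1)=-16, g_pp(2)=20; g_qq(-4)=-42, g_qq(3)=42.
Local maxima occur where both diagonal entries negative: (1, -4). Count: 1.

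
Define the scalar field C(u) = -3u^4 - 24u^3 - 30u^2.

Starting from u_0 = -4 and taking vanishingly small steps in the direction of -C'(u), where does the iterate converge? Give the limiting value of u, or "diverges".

-1

C'(u) = -12u(u + 1)(u + 5), so C'(-4) = -144.
Gradient descent moves in the -C' direction, i.e. u is increasing.
The nearest critical point in that direction is u = -1, where C'' = 48 > 0 (a local minimum). The iterate converges there.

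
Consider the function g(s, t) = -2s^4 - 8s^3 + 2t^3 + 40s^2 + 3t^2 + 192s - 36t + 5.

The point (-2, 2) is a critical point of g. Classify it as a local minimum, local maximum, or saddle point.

The mixed partial ∂²g/∂s∂t is 0, so the Hessian at any point is diag(g_ss, g_tt) = diag(8(-3s^2 - 6s + 10), 6(2t + 1)).
At (-2, 2): H = diag(80, 30).
Both eigenvalues are positive, so H is positive definite: a local minimum.

local minimum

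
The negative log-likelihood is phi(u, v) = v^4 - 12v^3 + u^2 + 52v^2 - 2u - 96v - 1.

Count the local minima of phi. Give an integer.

2

phi separates as a function of u plus a function of v, so ∇phi=0 decouples.
∂phi/∂u = 2(u - 1) = 0 at u ∈ {1}; ∂phi/∂v = 4(v - 4)(v - 3)(v - 2) = 0 at v ∈ {2, 3, 4}.
The Hessian is diagonal: diag(phi_uu, phi_vv). Second derivatives: phi_uu(1)=2; phi_vv(2)=8, phi_vv(3)=-4, phi_vv(4)=8.
Local minima occur where both diagonal entries positive: (1, 2), (1, 4). Count: 2.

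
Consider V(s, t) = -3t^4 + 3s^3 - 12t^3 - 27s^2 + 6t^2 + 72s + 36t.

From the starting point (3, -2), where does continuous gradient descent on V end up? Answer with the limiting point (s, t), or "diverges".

V is separable, so gradient descent decouples: s follows -∂V/∂s, t follows -∂V/∂t.
∂V/∂s = 9(s - 4)(s - 2); at s=3 this is -9, so s increases.
∂V/∂t = -12(t - 1)(t + 1)(t + 3); at t=-2 this is -36, so t increases.
s converges to its nearest critical value 4 (a local min of the s-part); t converges to -1. The iterate converges to (4, -1).

(4, -1)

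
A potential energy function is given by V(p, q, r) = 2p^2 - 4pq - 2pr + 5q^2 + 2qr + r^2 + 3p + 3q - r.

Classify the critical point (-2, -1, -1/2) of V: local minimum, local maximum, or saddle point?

The Hessian is constant: H = [[4, -4, -2], [-4, 10, 2], [-2, 2, 2]].
Leading principal minors: Δ₁ = 4, Δ₂ = 24, Δ₃ = 24.
All leading minors are positive, so H is positive definite: a local minimum.

local minimum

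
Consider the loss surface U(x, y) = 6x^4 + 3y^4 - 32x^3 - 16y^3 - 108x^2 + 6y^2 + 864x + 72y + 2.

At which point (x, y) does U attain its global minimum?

(-3, -1)

U(x,y) separates as P(x) + Q(y) + 2, so its minimum is min P + min Q + 2.
P'(x) = 24(x - 4)(x - 3)(x + 3) vanishes at x ∈ {-3, 3, 4}; Q'(y) = 12(y - 3)(y - 2)(y + 1) vanishes at y ∈ {-1, 2, 3}.
Local minima of P (where P''>0): P(-3)=-2214, P(4)=1216. Local minima of Q: Q(-1)=-47, Q(3)=81.
So the global minimum of U is P(-3) + Q(-1) + 2 = -2214 − 47 + 2 = -2259, attained at (-3, -1).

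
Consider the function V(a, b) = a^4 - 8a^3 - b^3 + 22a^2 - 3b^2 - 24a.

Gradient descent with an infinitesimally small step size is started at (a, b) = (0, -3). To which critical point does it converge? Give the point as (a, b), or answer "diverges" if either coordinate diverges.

(1, -2)

V is separable, so gradient descent decouples: a follows -∂V/∂a, b follows -∂V/∂b.
∂V/∂a = 4(a - 3)(a - 2)(a - 1); at a=0 this is -24, so a increases.
∂V/∂b = -3b(b + 2); at b=-3 this is -9, so b increases.
a converges to its nearest critical value 1 (a local min of the a-part); b converges to -2. The iterate converges to (1, -2).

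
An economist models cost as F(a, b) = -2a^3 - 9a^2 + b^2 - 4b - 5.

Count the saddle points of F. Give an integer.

F separates as a function of a plus a function of b, so ∇F=0 decouples.
∂F/∂a = -6a(a + 3) = 0 at a ∈ {-3, 0}; ∂F/∂b = 2(b - 2) = 0 at b ∈ {2}.
The Hessian is diagonal: diag(F_aa, F_bb). Second derivatives: F_aa(-3)=18, F_aa(0)=-18; F_bb(2)=2.
Saddle points occur where the two diagonal entries have opposite signs: (0, 2). Count: 1.

1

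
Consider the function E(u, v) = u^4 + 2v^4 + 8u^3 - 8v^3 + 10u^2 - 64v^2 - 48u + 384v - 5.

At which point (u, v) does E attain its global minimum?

E(u,v) separates as P(u) + Q(v) − 5, so its minimum is min P + min Q − 5.
P'(u) = 4(u - 1)(u + 3)(u + 4) vanishes at u ∈ {-4, -3, 1}; Q'(v) = 8(v - 4)(v - 3)(v + 4) vanishes at v ∈ {-4, 3, 4}.
Local minima of P (where P''>0): P(-4)=96, P(1)=-29. Local minima of Q: Q(-4)=-1536, Q(4)=512.
So the global minimum of E is P(1) + Q(-4) − 5 = -29 − 1536 − 5 = -1570, attained at (1, -4).

(1, -4)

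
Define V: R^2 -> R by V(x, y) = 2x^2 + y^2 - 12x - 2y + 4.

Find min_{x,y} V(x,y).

-15

V(x,y) separates as P(x) + Q(y) + 4, so its minimum is min P + min Q + 4.
P'(x) = 4x - 12 vanishes at x ∈ {3}; Q'(y) = 2y - 2 vanishes at y ∈ {1}.
Local minima of P (where P''>0): P(3)=-18. Local minima of Q: Q(1)=-1.
So the global minimum of V is P(3) + Q(1) + 4 = -18 − 1 + 4 = -15, attained at (3, 1).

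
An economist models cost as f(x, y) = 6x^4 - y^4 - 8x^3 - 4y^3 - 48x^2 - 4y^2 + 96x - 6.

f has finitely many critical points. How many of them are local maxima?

2

f separates as a function of x plus a function of y, so ∇f=0 decouples.
∂f/∂x = 24(x - 2)(x - 1)(x + 2) = 0 at x ∈ {-2, 1, 2}; ∂f/∂y = -4y(y + 1)(y + 2) = 0 at y ∈ {-2, -1, 0}.
The Hessian is diagonal: diag(f_xx, f_yy). Second derivatives: f_xx(-2)=288, f_xx(1)=-72, f_xx(2)=96; f_yy(-2)=-8, f_yy(-1)=4, f_yy(0)=-8.
Local maxima occur where both diagonal entries negative: (1, -2), (1, 0). Count: 2.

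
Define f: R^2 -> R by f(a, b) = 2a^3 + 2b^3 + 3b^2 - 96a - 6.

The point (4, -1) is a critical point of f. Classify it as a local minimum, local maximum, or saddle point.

saddle point

The mixed partial ∂²f/∂a∂b is 0, so the Hessian at any point is diag(f_aa, f_bb) = diag(12a, 6(2b + 1)).
At (4, -1): H = diag(48, -6).
The eigenvalues have opposite signs, so H is indefinite: a saddle point.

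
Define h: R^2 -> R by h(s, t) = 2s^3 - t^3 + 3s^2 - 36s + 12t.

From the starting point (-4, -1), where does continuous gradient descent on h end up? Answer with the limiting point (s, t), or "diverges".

diverges

h is separable, so gradient descent decouples: s follows -∂h/∂s, t follows -∂h/∂t.
∂h/∂s = 6(s - 2)(s + 3); at s=-4 this is 36, so s decreases.
∂h/∂t = -3(t - 2)(t + 2); at t=-1 this is 9, so t decreases.
The s-coordinate has no critical point in that direction and runs off to infinity.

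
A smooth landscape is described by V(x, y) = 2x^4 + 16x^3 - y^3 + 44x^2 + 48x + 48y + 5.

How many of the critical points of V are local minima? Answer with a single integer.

2

V separates as a function of x plus a function of y, so ∇V=0 decouples.
∂V/∂x = 8(x + 1)(x + 2)(x + 3) = 0 at x ∈ {-3, -2, -1}; ∂V/∂y = -3(y - 4)(y + 4) = 0 at y ∈ {-4, 4}.
The Hessian is diagonal: diag(V_xx, V_yy). Second derivatives: V_xx(-3)=16, V_xx(-2)=-8, V_xx(-1)=16; V_yy(-4)=24, V_yy(4)=-24.
Local minima occur where both diagonal entries positive: (-3, -4), (-1, -4). Count: 2.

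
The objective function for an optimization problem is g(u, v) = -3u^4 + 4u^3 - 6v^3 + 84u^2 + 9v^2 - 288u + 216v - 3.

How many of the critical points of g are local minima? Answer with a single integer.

g separates as a function of u plus a function of v, so ∇g=0 decouples.
∂g/∂u = -12(u - 3)(u - 2)(u + 4) = 0 at u ∈ {-4, 2, 3}; ∂g/∂v = -18(v - 4)(v + 3) = 0 at v ∈ {-3, 4}.
The Hessian is diagonal: diag(g_uu, g_vv). Second derivatives: g_uu(-4)=-504, g_uu(2)=72, g_uu(3)=-84; g_vv(-3)=126, g_vv(4)=-126.
Local minima occur where both diagonal entries positive: (2, -3). Count: 1.

1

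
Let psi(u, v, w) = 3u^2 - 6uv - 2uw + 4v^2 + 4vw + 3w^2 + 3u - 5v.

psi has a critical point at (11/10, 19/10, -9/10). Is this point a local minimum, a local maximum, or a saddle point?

local minimum

The Hessian is constant: H = [[6, -6, -2], [-6, 8, 4], [-2, 4, 6]].
Leading principal minors: Δ₁ = 6, Δ₂ = 12, Δ₃ = 40.
All leading minors are positive, so H is positive definite: a local minimum.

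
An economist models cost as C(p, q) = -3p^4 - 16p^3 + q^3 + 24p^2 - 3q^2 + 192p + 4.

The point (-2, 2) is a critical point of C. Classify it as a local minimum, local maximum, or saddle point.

The mixed partial ∂²C/∂p∂q is 0, so the Hessian at any point is diag(C_pp, C_qq) = diag(12(-3p^2 - 8p + 4), 6(q - 1)).
At (-2, 2): H = diag(96, 6).
Both eigenvalues are positive, so H is positive definite: a local minimum.

local minimum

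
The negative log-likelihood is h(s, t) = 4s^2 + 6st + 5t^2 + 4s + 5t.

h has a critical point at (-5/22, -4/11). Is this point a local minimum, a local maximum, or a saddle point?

local minimum

The Hessian of h is constant: H = [[8, 6], [6, 10]].
det(H) = 8·10 − 6² = 44.
det(H) > 0 and tr(H) = 18 > 0, so H is positive definite and the point is a local minimum.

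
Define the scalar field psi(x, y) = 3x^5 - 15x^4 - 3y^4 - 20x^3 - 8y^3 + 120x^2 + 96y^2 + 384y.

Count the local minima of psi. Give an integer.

2

psi separates as a function of x plus a function of y, so ∇psi=0 decouples.
∂psi/∂x = 15x(x - 4)(x - 2)(x + 2) = 0 at x ∈ {-2, 0, 2, 4}; ∂psi/∂y = -12(y - 4)(y + 2)(y + 4) = 0 at y ∈ {-4, -2, 4}.
The Hessian is diagonal: diag(psi_xx, psi_yy). Second derivatives: psi_xx(-2)=-720, psi_xx(0)=240, psi_xx(2)=-240, psi_xx(4)=720; psi_yy(-4)=-192, psi_yy(-2)=144, psi_yy(4)=-576.
Local minima occur where both diagonal entries positive: (0, -2), (4, -2). Count: 2.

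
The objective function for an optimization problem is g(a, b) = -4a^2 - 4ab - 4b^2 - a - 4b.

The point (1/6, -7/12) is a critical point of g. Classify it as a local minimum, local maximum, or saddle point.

The Hessian of g is constant: H = [[-8, -4], [-4, -8]].
det(H) = (-8)·(-8) − (-4)² = 48.
det(H) > 0 and tr(H) = -16 < 0, so H is negative definite and the point is a local maximum.

local maximum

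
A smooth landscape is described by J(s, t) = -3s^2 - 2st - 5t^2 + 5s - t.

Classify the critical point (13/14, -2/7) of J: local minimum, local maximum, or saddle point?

The Hessian of J is constant: H = [[-6, -2], [-2, -10]].
det(H) = (-6)·(-10) − (-2)² = 56.
det(H) > 0 and tr(H) = -16 < 0, so H is negative definite and the point is a local maximum.

local maximum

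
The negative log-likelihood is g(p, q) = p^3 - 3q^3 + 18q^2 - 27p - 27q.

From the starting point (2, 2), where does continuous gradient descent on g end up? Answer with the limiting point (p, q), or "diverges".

g is separable, so gradient descent decouples: p follows -∂g/∂p, q follows -∂g/∂q.
∂g/∂p = 3(p - 3)(p + 3); at p=2 this is -15, so p increases.
∂g/∂q = -9(q - 3)(q - 1); at q=2 this is 9, so q decreases.
p converges to its nearest critical value 3 (a local min of the p-part); q converges to 1. The iterate converges to (3, 1).

(3, 1)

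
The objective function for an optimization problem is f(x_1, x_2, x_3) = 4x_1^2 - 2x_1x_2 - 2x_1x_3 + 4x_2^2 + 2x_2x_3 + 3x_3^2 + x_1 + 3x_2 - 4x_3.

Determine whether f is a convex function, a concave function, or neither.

convex

f is quadratic, so its Hessian is the constant matrix H = [[8, -2, -2], [-2, 8, 2], [-2, 2, 6]].
Leading principal minors: 8, 60, 312.
All positive ⇒ H ≻ 0 ⇒ convex.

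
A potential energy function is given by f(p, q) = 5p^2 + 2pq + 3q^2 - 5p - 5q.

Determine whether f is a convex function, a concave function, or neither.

f is quadratic, so its Hessian is the constant matrix H = [[10, 2], [2, 6]].
det(H) = 56, tr(H) = 16.
det(H) > 0 and tr(H) > 0, so H is positive definite everywhere: convex.

convex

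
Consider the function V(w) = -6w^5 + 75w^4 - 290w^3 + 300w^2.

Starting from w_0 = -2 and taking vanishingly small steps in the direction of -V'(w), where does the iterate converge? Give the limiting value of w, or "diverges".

0

V'(w) = -30w(w - 5)(w - 4)(w - 1), so V'(-2) = -7560.
Gradient descent moves in the -V' direction, i.e. w is increasing.
The nearest critical point in that direction is w = 0, where V'' = 600 > 0 (a local minimum). The iterate converges there.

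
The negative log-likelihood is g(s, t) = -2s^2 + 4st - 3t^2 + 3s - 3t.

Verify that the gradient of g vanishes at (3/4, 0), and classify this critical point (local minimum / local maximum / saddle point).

∇g = (-4s + 4t + 3, 4s - 6t - 3); substituting (3/4, 0) gives ∇g = (0, 0), so (3/4, 0) is indeed a critical point.
The Hessian of g is constant: H = [[-4, 4], [4, -6]].
det(H) = (-4)·(-6) − 4² = 8.
det(H) > 0 and tr(H) = -10 < 0, so H is negative definite and the point is a local maximum.

local maximum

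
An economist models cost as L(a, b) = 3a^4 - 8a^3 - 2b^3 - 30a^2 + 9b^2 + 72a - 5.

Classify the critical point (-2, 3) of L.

The mixed partial ∂²L/∂a∂b is 0, so the Hessian at any point is diag(L_aa, L_bb) = diag(12(3a^2 - 4a - 5), 6(-2b + 3)).
At (-2, 3): H = diag(180, -18).
The eigenvalues have opposite signs, so H is indefinite: a saddle point.

saddle point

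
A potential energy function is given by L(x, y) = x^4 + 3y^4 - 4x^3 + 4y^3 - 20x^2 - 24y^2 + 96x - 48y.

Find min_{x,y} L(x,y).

-391

L(x,y) separates as P(x) + Q(y), so its minimum is min P + min Q.
P'(x) = 4(x - 4)(x - 2)(x + 3) vanishes at x ∈ {-3, 2, 4}; Q'(y) = 12(y - 2)(y + 1)(y + 2) vanishes at y ∈ {-2, -1, 2}.
Local minima of P (where P''>0): P(-3)=-279, P(4)=64. Local minima of Q: Q(-2)=16, Q(2)=-112.
So the global minimum of L is P(-3) + Q(2) = -279 − 112 = -391, attained at (-3, 2).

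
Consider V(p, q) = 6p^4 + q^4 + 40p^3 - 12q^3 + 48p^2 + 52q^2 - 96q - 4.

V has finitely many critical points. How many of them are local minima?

V separates as a function of p plus a function of q, so ∇V=0 decouples.
∂V/∂p = 24p(p + 1)(p + 4) = 0 at p ∈ {-4, -1, 0}; ∂V/∂q = 4(q - 4)(q - 3)(q - 2) = 0 at q ∈ {2, 3, 4}.
The Hessian is diagonal: diag(V_pp, V_qq). Second derivatives: V_pp(-4)=288, V_pp(-1)=-72, V_pp(0)=96; V_qq(2)=8, V_qq(3)=-4, V_qq(4)=8.
Local minima occur where both diagonal entries positive: (-4, 2), (-4, 4), (0, 2), (0, 4). Count: 4.

4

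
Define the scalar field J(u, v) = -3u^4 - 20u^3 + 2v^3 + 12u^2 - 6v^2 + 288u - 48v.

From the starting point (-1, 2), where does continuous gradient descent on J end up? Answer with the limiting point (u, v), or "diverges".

J is separable, so gradient descent decouples: u follows -∂J/∂u, v follows -∂J/∂v.
∂J/∂u = -12(u - 2)(u + 3)(u + 4); at u=-1 this is 216, so u decreases.
∂J/∂v = 6(v - 4)(v + 2); at v=2 this is -48, so v increases.
u converges to its nearest critical value -3 (a local min of the u-part); v converges to 4. The iterate converges to (-3, 4).

(-3, 4)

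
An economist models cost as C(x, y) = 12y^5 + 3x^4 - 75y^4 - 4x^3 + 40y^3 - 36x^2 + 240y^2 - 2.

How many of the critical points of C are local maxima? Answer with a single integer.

C separates as a function of x plus a function of y, so ∇C=0 decouples.
∂C/∂x = 12x(x - 3)(x + 2) = 0 at x ∈ {-2, 0, 3}; ∂C/∂y = 60y(y - 4)(y - 2)(y + 1) = 0 at y ∈ {-1, 0, 2, 4}.
The Hessian is diagonal: diag(C_xx, C_yy). Second derivatives: C_xx(-2)=120, C_xx(0)=-72, C_xx(3)=180; C_yy(-1)=-900, C_yy(0)=480, C_yy(2)=-720, C_yy(4)=2400.
Local maxima occur where both diagonal entries negative: (0, -1), (0, 2). Count: 2.

2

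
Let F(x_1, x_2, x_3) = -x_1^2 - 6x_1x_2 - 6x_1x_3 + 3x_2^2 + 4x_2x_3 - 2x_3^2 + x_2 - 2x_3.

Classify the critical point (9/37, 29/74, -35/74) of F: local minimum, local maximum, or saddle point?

saddle point

The Hessian is constant: H = [[-2, -6, -6], [-6, 6, 4], [-6, 4, -4]].
Leading principal minors: Δ₁ = -2, Δ₂ = -48, Δ₃ = 296.
The minors fit neither the all-positive nor the alternating-sign pattern, so H is indefinite: a saddle point.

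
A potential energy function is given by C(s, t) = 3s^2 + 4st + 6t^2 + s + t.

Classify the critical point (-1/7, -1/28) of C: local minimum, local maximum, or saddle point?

The Hessian of C is constant: H = [[6, 4], [4, 12]].
det(H) = 6·12 − 4² = 56.
det(H) > 0 and tr(H) = 18 > 0, so H is positive definite and the point is a local minimum.

local minimum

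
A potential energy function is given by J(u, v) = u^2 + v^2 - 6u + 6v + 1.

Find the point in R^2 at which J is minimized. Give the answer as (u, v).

(3, -3)

J(u,v) separates as P(u) + Q(v) + 1, so its minimum is min P + min Q + 1.
P'(u) = 2u - 6 vanishes at u ∈ {3}; Q'(v) = 2v + 6 vanishes at v ∈ {-3}.
Local minima of P (where P''>0): P(3)=-9. Local minima of Q: Q(-3)=-9.
So the global minimum of J is P(3) + Q(-3) + 1 = -9 − 9 + 1 = -17, attained at (3, -3).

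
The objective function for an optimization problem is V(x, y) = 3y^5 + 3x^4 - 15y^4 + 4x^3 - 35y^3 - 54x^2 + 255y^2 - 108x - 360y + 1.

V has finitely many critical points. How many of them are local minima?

4

V separates as a function of x plus a function of y, so ∇V=0 decouples.
∂V/∂x = 12(x - 3)(x + 1)(x + 3) = 0 at x ∈ {-3, -1, 3}; ∂V/∂y = 15(y - 4)(y - 2)(y - 1)(y + 3) = 0 at y ∈ {-3, 1, 2, 4}.
The Hessian is diagonal: diag(V_xx, V_yy). Second derivatives: V_xx(-3)=144, V_xx(-1)=-96, V_xx(3)=288; V_yy(-3)=-2100, V_yy(1)=180, V_yy(2)=-150, V_yy(4)=630.
Local minima occur where both diagonal entries positive: (-3, 1), (-3, 4), (3, 1), (3, 4). Count: 4.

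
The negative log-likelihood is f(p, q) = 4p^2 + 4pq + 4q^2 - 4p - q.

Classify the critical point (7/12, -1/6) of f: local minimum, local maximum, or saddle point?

The Hessian of f is constant: H = [[8, 4], [4, 8]].
det(H) = 8·8 − 4² = 48.
det(H) > 0 and tr(H) = 16 > 0, so H is positive definite and the point is a local minimum.

local minimum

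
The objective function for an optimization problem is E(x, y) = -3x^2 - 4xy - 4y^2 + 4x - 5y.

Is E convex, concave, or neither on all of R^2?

concave

E is quadratic, so its Hessian is the constant matrix H = [[-6, -4], [-4, -8]].
det(H) = 32, tr(H) = -14.
det(H) > 0 and tr(H) < 0, so H is negative definite everywhere: concave.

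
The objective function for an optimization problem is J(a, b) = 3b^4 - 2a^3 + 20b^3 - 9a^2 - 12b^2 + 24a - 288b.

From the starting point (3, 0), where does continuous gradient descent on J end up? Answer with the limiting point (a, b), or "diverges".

diverges

J is separable, so gradient descent decouples: a follows -∂J/∂a, b follows -∂J/∂b.
∂J/∂a = -6(a - 1)(a + 4); at a=3 this is -84, so a increases.
∂J/∂b = 12(b - 2)(b + 3)(b + 4); at b=0 this is -288, so b increases.
The a-coordinate has no critical point in that direction and runs off to infinity.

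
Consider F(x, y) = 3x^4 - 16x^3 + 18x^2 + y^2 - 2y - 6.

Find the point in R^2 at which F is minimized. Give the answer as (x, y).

F(x,y) separates as P(x) + Q(y) − 6, so its minimum is min P + min Q − 6.
P'(x) = 12x(x - 3)(x - 1) vanishes at x ∈ {0, 1, 3}; Q'(y) = 2y - 2 vanishes at y ∈ {1}.
Local minima of P (where P''>0): P(0)=0, P(3)=-27. Local minima of Q: Q(1)=-1.
So the global minimum of F is P(3) + Q(1) − 6 = -27 − 1 − 6 = -34, attained at (3, 1).

(3, 1)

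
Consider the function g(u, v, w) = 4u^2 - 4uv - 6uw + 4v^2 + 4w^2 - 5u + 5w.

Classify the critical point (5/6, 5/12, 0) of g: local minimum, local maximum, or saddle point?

The Hessian is constant: H = [[8, -4, -6], [-4, 8, 0], [-6, 0, 8]].
Leading principal minors: Δ₁ = 8, Δ₂ = 48, Δ₃ = 96.
All leading minors are positive, so H is positive definite: a local minimum.

local minimum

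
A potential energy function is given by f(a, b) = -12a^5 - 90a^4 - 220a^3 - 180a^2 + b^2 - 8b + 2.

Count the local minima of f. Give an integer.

f separates as a function of a plus a function of b, so ∇f=0 decouples.
∂f/∂a = -60a(a + 1)(a + 2)(a + 3) = 0 at a ∈ {-3, -2, -1, 0}; ∂f/∂b = 2(b - 4) = 0 at b ∈ {4}.
The Hessian is diagonal: diag(f_aa, f_bb). Second derivatives: f_aa(-3)=360, f_aa(-2)=-120, f_aa(-1)=120, f_aa(0)=-360; f_bb(4)=2.
Local minima occur where both diagonal entries positive: (-3, 4), (-1, 4). Count: 2.

2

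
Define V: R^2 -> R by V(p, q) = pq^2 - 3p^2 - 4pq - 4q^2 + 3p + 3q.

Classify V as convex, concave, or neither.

neither

The term pq^2 is cubic, so the Hessian is not constant.
∂²V/∂q² = 2p - 8, which takes both signs as p varies (negative for sufficiently negative p). A diagonal entry of the Hessian changing sign means the Hessian is neither positive- nor negative-semidefinite on all of R^2.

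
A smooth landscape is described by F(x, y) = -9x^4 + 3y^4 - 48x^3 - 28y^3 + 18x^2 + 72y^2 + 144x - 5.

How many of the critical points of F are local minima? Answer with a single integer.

F separates as a function of x plus a function of y, so ∇F=0 decouples.
∂F/∂x = -36(x - 1)(x + 1)(x + 4) = 0 at x ∈ {-4, -1, 1}; ∂F/∂y = 12y(y - 4)(y - 3) = 0 at y ∈ {0, 3, 4}.
The Hessian is diagonal: diag(F_xx, F_yy). Second derivatives: F_xx(-4)=-540, F_xx(-1)=216, F_xx(1)=-360; F_yy(0)=144, F_yy(3)=-36, F_yy(4)=48.
Local minima occur where both diagonal entries positive: (-1, 0), (-1, 4). Count: 2.

2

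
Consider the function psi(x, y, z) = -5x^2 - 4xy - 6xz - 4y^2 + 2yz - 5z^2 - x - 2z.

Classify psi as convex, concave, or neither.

concave

psi is quadratic, so its Hessian is the constant matrix H = [[-10, -4, -6], [-4, -8, 2], [-6, 2, -10]].
Leading principal minors: -10, 64, -216.
Signs alternate −, +, − ⇒ H ≺ 0 ⇒ concave.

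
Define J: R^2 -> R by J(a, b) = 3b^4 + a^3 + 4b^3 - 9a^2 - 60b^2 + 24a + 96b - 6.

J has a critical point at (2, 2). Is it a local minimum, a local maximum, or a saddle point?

saddle point

The mixed partial ∂²J/∂a∂b is 0, so the Hessian at any point is diag(J_aa, J_bb) = diag(6(a - 3), 12(3b^2 + 2b - 10)).
At (2, 2): H = diag(-6, 72).
The eigenvalues have opposite signs, so H is indefinite: a saddle point.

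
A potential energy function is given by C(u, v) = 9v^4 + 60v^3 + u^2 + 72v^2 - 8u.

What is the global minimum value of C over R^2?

-400

C(u,v) separates as P(u) + Q(v), so its minimum is min P + min Q.
P'(u) = 2u - 8 vanishes at u ∈ {4}; Q'(v) = 36v(v + 1)(v + 4) vanishes at v ∈ {-4, -1, 0}.
Local minima of P (where P''>0): P(4)=-16. Local minima of Q: Q(-4)=-384, Q(0)=0.
So the global minimum of C is P(4) + Q(-4) = -16 − 384 = -400, attained at (4, -4).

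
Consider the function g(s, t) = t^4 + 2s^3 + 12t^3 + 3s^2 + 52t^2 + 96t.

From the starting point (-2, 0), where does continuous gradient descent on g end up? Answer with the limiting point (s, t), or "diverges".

g is separable, so gradient descent decouples: s follows -∂g/∂s, t follows -∂g/∂t.
∂g/∂s = 6s(s + 1); at s=-2 this is 12, so s decreases.
∂g/∂t = 4(t + 2)(t + 3)(t + 4); at t=0 this is 96, so t decreases.
The s-coordinate has no critical point in that direction and runs off to infinity.

diverges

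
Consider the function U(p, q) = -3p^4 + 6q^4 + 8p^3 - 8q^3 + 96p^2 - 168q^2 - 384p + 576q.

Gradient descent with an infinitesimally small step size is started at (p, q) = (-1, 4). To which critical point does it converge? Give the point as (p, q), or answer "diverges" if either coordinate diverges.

(2, 3)

U is separable, so gradient descent decouples: p follows -∂U/∂p, q follows -∂U/∂q.
∂U/∂p = -12(p - 4)(p - 2)(p + 4); at p=-1 this is -540, so p increases.
∂U/∂q = 24(q - 3)(q - 2)(q + 4); at q=4 this is 384, so q decreases.
p converges to its nearest critical value 2 (a local min of the p-part); q converges to 3. The iterate converges to (2, 3).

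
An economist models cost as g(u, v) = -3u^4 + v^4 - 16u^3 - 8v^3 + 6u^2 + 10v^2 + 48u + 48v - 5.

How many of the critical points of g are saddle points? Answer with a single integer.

5

g separates as a function of u plus a function of v, so ∇g=0 decouples.
∂g/∂u = -12(u - 1)(u + 1)(u + 4) = 0 at u ∈ {-4, -1, 1}; ∂g/∂v = 4(v - 4)(v - 3)(v + 1) = 0 at v ∈ {-1, 3, 4}.
The Hessian is diagonal: diag(g_uu, g_vv). Second derivatives: g_uu(-4)=-180, g_uu(-1)=72, g_uu(1)=-120; g_vv(-1)=80, g_vv(3)=-16, g_vv(4)=20.
Saddle points occur where the two diagonal entries have opposite signs: (-4, -1), (-4, 4), (-1, 3), (1, -1), (1, 4). Count: 5.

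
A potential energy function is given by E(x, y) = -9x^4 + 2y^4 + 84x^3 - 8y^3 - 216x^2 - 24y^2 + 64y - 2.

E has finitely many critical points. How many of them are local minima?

2

E separates as a function of x plus a function of y, so ∇E=0 decouples.
∂E/∂x = -36x(x - 4)(x - 3) = 0 at x ∈ {0, 3, 4}; ∂E/∂y = 8(y - 4)(y - 1)(y + 2) = 0 at y ∈ {-2, 1, 4}.
The Hessian is diagonal: diag(E_xx, E_yy). Second derivatives: E_xx(0)=-432, E_xx(3)=108, E_xx(4)=-144; E_yy(-2)=144, E_yy(1)=-72, E_yy(4)=144.
Local minima occur where both diagonal entries positive: (3, -2), (3, 4). Count: 2.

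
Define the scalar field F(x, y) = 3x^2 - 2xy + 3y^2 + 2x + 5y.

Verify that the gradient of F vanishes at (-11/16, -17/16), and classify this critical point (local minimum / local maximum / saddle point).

∇F = (6x - 2y + 2, -2x + 6y + 5); substituting (-11/16, -17/16) gives ∇F = (0, 0), so (-11/16, -17/16) is indeed a critical point.
The Hessian of F is constant: H = [[6, -2], [-2, 6]].
det(H) = 6·6 − (-2)² = 32.
det(H) > 0 and tr(H) = 12 > 0, so H is positive definite and the point is a local minimum.

local minimum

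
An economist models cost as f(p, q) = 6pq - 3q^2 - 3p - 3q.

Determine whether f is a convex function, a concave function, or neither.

f is quadratic, so its Hessian is the constant matrix H = [[0, 6], [6, -6]].
det(H) = -36, tr(H) = -6.
det(H) < 0, so H is indefinite: neither convex nor concave.

neither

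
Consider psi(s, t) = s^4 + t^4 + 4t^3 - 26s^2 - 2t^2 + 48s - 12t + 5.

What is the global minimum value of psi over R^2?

psi(s,t) separates as P(s) + Q(t) + 5, so its minimum is min P + min Q + 5.
P'(s) = 4(s - 3)(s - 1)(s + 4) vanishes at s ∈ {-4, 1, 3}; Q'(t) = 4(t - 1)(t + 1)(t + 3) vanishes at t ∈ {-3, -1, 1}.
Local minima of P (where P''>0): P(-4)=-352, P(3)=-9. Local minima of Q: Q(-3)=-9, Q(1)=-9.
So the global minimum of psi is P(-4) + Q(-3) + 5 = -352 − 9 + 5 = -356, attained at (-4, -3).

-356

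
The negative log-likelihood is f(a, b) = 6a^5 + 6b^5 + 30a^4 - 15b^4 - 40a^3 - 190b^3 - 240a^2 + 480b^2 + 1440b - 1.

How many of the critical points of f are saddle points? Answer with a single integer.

f separates as a function of a plus a function of b, so ∇f=0 decouples.
∂f/∂a = 30a(a - 2)(a + 2)(a + 4) = 0 at a ∈ {-4, -2, 0, 2}; ∂f/∂b = 30(b - 4)(b - 3)(b + 1)(b + 4) = 0 at b ∈ {-4, -1, 3, 4}.
The Hessian is diagonal: diag(f_aa, f_bb). Second derivatives: f_aa(-4)=-1440, f_aa(-2)=480, f_aa(0)=-480, f_aa(2)=1440; f_bb(-4)=-5040, f_bb(-1)=1800, f_bb(3)=-840, f_bb(4)=1200.
Saddle points occur where the two diagonal entries have opposite signs: (-4, -1), (-4, 4), (-2, -4), (-2, 3), (0, -1), (0, 4), (2, -4), (2, 3). Count: 8.

8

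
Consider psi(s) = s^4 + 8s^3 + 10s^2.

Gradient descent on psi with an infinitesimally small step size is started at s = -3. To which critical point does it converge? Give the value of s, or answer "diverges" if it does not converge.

-5

psi'(s) = 4s(s + 1)(s + 5), so psi'(-3) = 48.
Gradient descent moves in the -psi' direction, i.e. s is decreasing.
The nearest critical point in that direction is s = -5, where psi'' = 80 > 0 (a local minimum). The iterate converges there.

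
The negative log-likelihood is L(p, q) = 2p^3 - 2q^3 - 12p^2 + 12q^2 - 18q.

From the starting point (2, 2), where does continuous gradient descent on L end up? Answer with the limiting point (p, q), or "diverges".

L is separable, so gradient descent decouples: p follows -∂L/∂p, q follows -∂L/∂q.
∂L/∂p = 6p(p - 4); at p=2 this is -24, so p increases.
∂L/∂q = -6(q - 3)(q - 1); at q=2 this is 6, so q decreases.
p converges to its nearest critical value 4 (a local min of the p-part); q converges to 1. The iterate converges to (4, 1).

(4, 1)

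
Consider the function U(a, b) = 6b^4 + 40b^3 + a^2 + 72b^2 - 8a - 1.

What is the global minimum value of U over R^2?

U(a,b) separates as P(a) + Q(b) − 1, so its minimum is min P + min Q − 1.
P'(a) = 2a - 8 vanishes at a ∈ {4}; Q'(b) = 24b(b + 2)(b + 3) vanishes at b ∈ {-3, -2, 0}.
Local minima of P (where P''>0): P(4)=-16. Local minima of Q: Q(-3)=54, Q(0)=0.
So the global minimum of U is P(4) + Q(0) − 1 = -16 + 0 − 1 = -17, attained at (4, 0).

-17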